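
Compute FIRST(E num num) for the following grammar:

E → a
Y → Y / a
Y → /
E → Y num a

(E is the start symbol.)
{ '/', 'a' }

FIRST sets of the non-terminals involved (from the grammar, by fixed-point iteration):
  FIRST(E) = { '/', 'a' }

To compute FIRST(E num num), process the symbols left to right:
Symbol E is a non-terminal. Add FIRST(E) \ {ε} = { '/', 'a' }
E is not nullable (ε ∉ FIRST(E)), so stop here.
FIRST(E num num) = { '/', 'a' }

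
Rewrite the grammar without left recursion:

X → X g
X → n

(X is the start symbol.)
X is directly left-recursive. The standard transformation for
  A → A α₁ | ... | A α_m | β₁ | ... | β_n
is
  A  → β₁ A' | ... | β_n A'
  A' → α₁ A' | ... | α_m A' | ε

X → n becomes X → n X'
X → X g becomes X' → g X'
Add X' → ε

Resulting grammar:
X → n X'
X' → g X'
X' → ε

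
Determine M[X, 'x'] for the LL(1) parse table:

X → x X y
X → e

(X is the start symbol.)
To find M[X, 'x'], we find productions for X where 'x' is in the predict set (PREDICT(N → α) = (FIRST(α) \ {ε}) ∪ (FOLLOW(N) if α ⇒* ε)).

X → x X y: PREDICT = { 'x' }
  'x' is in predict set, so this production goes in M[X, 'x']
X → e: PREDICT = { 'e' }

M[X, 'x'] = X → x X y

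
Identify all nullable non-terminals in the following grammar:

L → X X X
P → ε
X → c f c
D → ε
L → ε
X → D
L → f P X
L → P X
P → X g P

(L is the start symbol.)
ε-productions: P → ε, D → ε, L → ε
So P, D, L are immediately nullable.
X → D: every symbol on the right is nullable, so X is nullable too.
Every non-terminal is now nullable.
Nullable = { 'D', 'L', 'P', 'X' }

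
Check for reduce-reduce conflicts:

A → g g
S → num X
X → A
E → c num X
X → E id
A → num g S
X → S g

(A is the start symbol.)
Augment with A' → A and build the canonical LR(0) collection (I0 = CLOSURE({[A' → . A]}), then GOTO on every symbol after a dot until no new states appear). It has 19 states:
  I0: { [A → . g g], [A → . num g S], [A' → . A] }  — shift
  I1: { [A' → A .] }  — accept
  I2: { [A → g . g] }  — shift
  I3: { [A → num . g S] }  — shift
  I4: { [A → num g . S], [S → . num X] }  — shift
  I5: { [A → num g S .] }  — reduce
  I6: { [A → . g g], [A → . num g S], [E → . c num X], [S → . num X], [S → num . X], [X → . A], [X → . E id], [X → . S g] }  — shift
  I7: { [X → A .] }  — reduce
  I8: { [X → E . id] }  — shift
  I9: { [X → S . g] }  — shift
  I10: { [S → num X .] }  — reduce
  I11: { [E → c . num X] }  — shift
  I12: { [A → . g g], [A → . num g S], [A → num . g S], [E → . c num X], [S → . num X], [S → num . X], [X → . A], [X → . E id], [X → . S g] }  — shift
  I13: { [A → g . g], [A → num g . S], [S → . num X] }  — shift
  I14: { [A → g g .] }  — reduce
  I15: { [A → . g g], [A → . num g S], [E → . c num X], [E → c num . X], [S → . num X], [X → . A], [X → . E id], [X → . S g] }  — shift
  I16: { [E → c num X .] }  — reduce
  I17: { [X → S g .] }  — reduce
  I18: { [X → E id .] }  — reduce

No state contains more than one complete item.

Answer: No reduce-reduce conflicts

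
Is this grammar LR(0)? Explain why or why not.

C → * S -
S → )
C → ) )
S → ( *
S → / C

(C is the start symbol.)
Augment with C' → C and build the canonical LR(0) collection (I0 = CLOSURE({[C' → . C]}), then GOTO on every symbol after a dot until no new states appear). It has 12 states:
  I0: { [C → . ) )], [C → . * S -], [C' → . C] }  — shift
  I1: { [C → ) . )] }  — shift
  I2: { [C → * . S -], [S → . ( *], [S → . )], [S → . / C] }  — shift
  I3: { [C' → C .] }  — accept
  I4: { [S → ( . *] }  — shift
  I5: { [S → ) .] }  — reduce
  I6: { [C → . ) )], [C → . * S -], [S → / . C] }  — shift
  I7: { [C → * S . -] }  — shift
  I8: { [C → * S - .] }  — reduce
  I9: { [S → / C .] }  — reduce
  I10: { [S → ( * .] }  — reduce
  I11: { [C → ) ) .] }  — reduce

Every state is either a pure shift/goto state or contains exactly one complete item and nothing to shift — no conflicts. The grammar is LR(0).

Answer: Yes, the grammar is LR(0)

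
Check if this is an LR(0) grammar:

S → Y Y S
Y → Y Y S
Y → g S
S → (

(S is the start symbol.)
A grammar is LR(0) if no state in the canonical LR(0) collection has:
  - both a shift item (dot before a terminal) and a complete item (shift-reduce conflict), or
  - two or more complete items (reduce-reduce conflict; the accept item [S' → S .] counts as a complete item here).

Augment with S' → S and build the canonical LR(0) collection (I0 = CLOSURE({[S' → . S]}), then GOTO on every symbol after a dot until no new states appear). It has 11 states:
  I0: { [S → . (], [S → . Y Y S], [S' → . S], [Y → . Y Y S], [Y → . g S] }  — shift
  I1: { [S → ( .] }  — reduce
  I2: { [S' → S .] }  — accept
  I3: { [S → Y . Y S], [Y → . Y Y S], [Y → . g S], [Y → Y . Y S] }  — shift
  I4: { [S → . (], [S → . Y Y S], [Y → . Y Y S], [Y → . g S], [Y → g . S] }  — shift
  I5: { [Y → g S .] }  — reduce
  I6: { [S → . (], [S → . Y Y S], [S → Y Y . S], [Y → . Y Y S], [Y → . g S], [Y → Y . Y S], [Y → Y Y . S] }  — shift
  I7: { [S → Y Y S .], [Y → Y Y S .] }  — 2 reduces
  I8: { [S → . (], [S → . Y Y S], [S → Y . Y S], [Y → . Y Y S], [Y → . g S], [Y → Y . Y S], [Y → Y Y . S] }  — shift
  I9: { [Y → Y Y S .] }  — reduce
  I10: { [S → . (], [S → . Y Y S], [S → Y . Y S], [S → Y Y . S], [Y → . Y Y S], [Y → . g S], [Y → Y . Y S], [Y → Y Y . S] }  — shift

Conflict in state I7:
  Reduce-reduce conflict: [S → Y Y S .] and [Y → Y Y S .]
So the grammar is NOT LR(0).

Answer: No. Reduce-reduce conflict: [S → Y Y S .] and [Y → Y Y S .]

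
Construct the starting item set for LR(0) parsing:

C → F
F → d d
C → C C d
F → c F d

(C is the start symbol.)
First, augment the grammar with C' → C
I₀ = CLOSURE({ [C' → . C] }):
  [C' → . C] has the dot before C: add [C → . F], [C → . C C d]
  [C → . F] has the dot before F: add [F → . d d], [F → . c F d]
No further items can be added.

I₀ = { [C → . C C d], [C → . F], [C' → . C], [F → . c F d], [F → . d d] }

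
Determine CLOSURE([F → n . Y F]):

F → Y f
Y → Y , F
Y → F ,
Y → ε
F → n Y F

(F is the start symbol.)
{ [F → . Y f], [F → . n Y F], [F → n . Y F], [Y → . F ,], [Y → . Y , F], [Y → .] }

To compute CLOSURE, for each item [A → α.Bβ] where B is a non-terminal, add [B → .γ] for all productions B → γ; repeat for the newly added items until nothing changes.

Start with: [F → n . Y F]
  [F → n . Y F] has the dot before Y: add [Y → . Y , F], [Y → . F ,], [Y → .]
  [Y → . F ,] has the dot before F: add [F → . Y f], [F → . n Y F]
No further items can be added.

CLOSURE = { [F → . Y f], [F → . n Y F], [F → n . Y F], [Y → . F ,], [Y → . Y , F], [Y → .] }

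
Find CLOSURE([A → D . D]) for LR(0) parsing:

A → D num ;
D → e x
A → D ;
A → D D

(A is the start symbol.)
Start with: [A → D . D]
  [A → D . D] has the dot before D: add [D → . e x]
No further items can be added.

CLOSURE = { [A → D . D], [D → . e x] }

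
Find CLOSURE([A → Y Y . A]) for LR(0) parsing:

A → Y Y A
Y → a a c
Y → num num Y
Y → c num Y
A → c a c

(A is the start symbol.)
To compute CLOSURE, for each item [A → α.Bβ] where B is a non-terminal, add [B → .γ] for all productions B → γ; repeat for the newly added items until nothing changes.

Start with: [A → Y Y . A]
  [A → Y Y . A] has the dot before A: add [A → . Y Y A], [A → . c a c]
  [A → . Y Y A] has the dot before Y: add [Y → . a a c], [Y → . num num Y], [Y → . c num Y]
No further items can be added.

CLOSURE = { [A → . Y Y A], [A → . c a c], [A → Y Y . A], [Y → . a a c], [Y → . c num Y], [Y → . num num Y] }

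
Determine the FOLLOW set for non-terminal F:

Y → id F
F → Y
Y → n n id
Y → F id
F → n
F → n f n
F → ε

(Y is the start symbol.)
To compute FOLLOW(F), find every occurrence of F on a right-hand side N → α F β: add FIRST(β) \ {ε}, and if β is empty or nullable also add FOLLOW(N). Iterate to a fixed point.

In Y → id F: F is at the end, add FOLLOW(Y)
In Y → F id: F is followed by id, add FIRST(id) \ {ε} = { 'id' }

The FOLLOW sets referred to above (computed the same way, to a fixed point):
  FOLLOW(Y) = { $, 'id' }

Taking the union: FOLLOW(F) = { $, 'id' }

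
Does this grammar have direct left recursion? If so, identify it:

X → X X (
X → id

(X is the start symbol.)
X → X X (: LEFT RECURSIVE (starts with X)
X → id: starts with id

The grammar has direct left recursion on: X.

Answer: Yes, X is left-recursive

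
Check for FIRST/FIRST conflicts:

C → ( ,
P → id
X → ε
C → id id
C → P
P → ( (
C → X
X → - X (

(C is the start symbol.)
Yes. C → '(' ',' / C → P on { '(' }; C → id id / C → P on { 'id' }

A FIRST/FIRST conflict occurs when two productions N → α and N → β for the same non-terminal have FIRST(α) ∩ FIRST(β) ≠ ∅ (with ε ∈ FIRST of a nullable right-hand side, so two nullable alternatives also conflict).

FIRST sets of the non-terminals at (or reachable through a nullable prefix from) the front of some alternative:
  FIRST(P) = { '(', 'id' }
  FIRST(X) = { '-', ε }

Productions for C:
  C → ( ,: FIRST = { '(' }
  C → id id: FIRST = { 'id' }
  C → P: FIRST = { '(', 'id' }
  C → X: FIRST = { '-', ε }
Productions for P:
  P → id: FIRST = { 'id' }
  P → ( (: FIRST = { '(' }
Productions for X:
  X → ε: FIRST = { ε }
  X → - X (: FIRST = { '-' }

Conflict for C: C → ( , and C → P
  Overlap: { '(' }
Conflict for C: C → id id and C → P
  Overlap: { 'id' }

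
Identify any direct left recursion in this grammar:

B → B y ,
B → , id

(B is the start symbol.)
B → B y ,: LEFT RECURSIVE (starts with B)
B → , id: starts with ','

The grammar has direct left recursion on: B.

Answer: Yes, B is left-recursive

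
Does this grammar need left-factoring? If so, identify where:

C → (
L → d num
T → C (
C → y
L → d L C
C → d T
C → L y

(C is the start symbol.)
Yes, L has productions with common prefix 'd'

Left-factoring is needed when two productions for the same non-terminal
share a common prefix on the right-hand side.

Productions for C:
  C → (
  C → y
  C → d T
  C → L y
Productions for L:
  L → d num
  L → d L C

Found common prefix 'd' in productions for L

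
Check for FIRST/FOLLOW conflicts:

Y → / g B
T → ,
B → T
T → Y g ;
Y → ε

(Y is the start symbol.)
A FIRST/FOLLOW conflict occurs when a non-terminal N has a nullable alternative N → β (β ⇒* ε) and another alternative N → α with FIRST(α) ∩ FOLLOW(N) ≠ ∅: on such a lookahead the parser cannot decide between expanding α and letting N vanish via β.

Nullable non-terminals: Y.

Y: nullable alternative(s) Y → ε; FOLLOW(Y) = { $, 'g' }
  Y → / g B: FIRST \ {ε} = { '/' } — disjoint from FOLLOW(Y)
  Y → ε: FIRST \ {ε} = { } — this is the only nullable alternative, skip

B, T have no nullable alternative, so no FIRST/FOLLOW check is needed there.

No FIRST/FOLLOW conflicts found.

Answer: No FIRST/FOLLOW conflicts.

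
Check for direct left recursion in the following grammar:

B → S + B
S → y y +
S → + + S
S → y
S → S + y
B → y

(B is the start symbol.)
Yes, S is left-recursive

B → S + B: starts with S
S → y y +: starts with y
S → + + S: starts with '+'
S → y: starts with y
S → S + y: LEFT RECURSIVE (starts with S)
B → y: starts with y

The grammar has direct left recursion on: S.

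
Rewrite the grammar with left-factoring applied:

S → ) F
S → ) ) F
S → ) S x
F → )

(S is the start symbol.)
S → ) S'
S' → F
S' → ) F
S' → S x
F → )

Left-factoring transforms A → αβ₁ | αβ₂ into A → αA' and A' → β₁ | β₂
(α is the longest common prefix among the alternatives). Repeat until
no nonterminal has two alternatives with a common prefix.

Round 1: S has alternatives sharing prefix ')'. Introduce S': S → ) S'
  Add: S' → F
  Add: S' → ) F
  Add: S' → S x

No remaining common prefixes — done.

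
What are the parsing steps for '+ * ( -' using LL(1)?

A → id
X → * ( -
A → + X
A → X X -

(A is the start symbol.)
LL(1) parsing maintains a stack (initially the start symbol over $) and the input. At each step: if the stack top is a terminal, match it against the current input token; if it is a non-terminal N, replace it with the RHS of M[N, lookahead] (the unique production whose predict set contains the lookahead).

Stack is shown with the top on the left.

Stack    Input      Action
--------------------------
A $      + * ( - $  output A → + X
+ X $    + * ( - $  match '+'
X $      * ( - $    output X → * ( -
* ( - $  * ( - $    match '*'
( - $    ( - $      match '('
- $      - $        match '-'
$        $          accept

The string is accepted.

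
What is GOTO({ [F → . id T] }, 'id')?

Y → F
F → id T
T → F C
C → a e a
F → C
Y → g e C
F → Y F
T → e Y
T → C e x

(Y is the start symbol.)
GOTO(I, 'id') = CLOSURE({ [A → αX.β] : [A → α.Xβ] ∈ I, X = 'id' })

Items with dot before 'id', with the dot advanced:
  [F → . id T] → [F → id . T]
Closure of the advanced items:
  [F → id . T] has the dot before T: add [T → . F C], [T → . e Y], [T → . C e x]
  [T → . F C] has the dot before F: add [F → . id T], [F → . C], [F → . Y F]
  [T → . C e x] has the dot before C: add [C → . a e a]
  [F → . Y F] has the dot before Y: add [Y → . F], [Y → . g e C]

GOTO = { [C → . a e a], [F → . C], [F → . Y F], [F → . id T], [F → id . T], [T → . C e x], [T → . F C], [T → . e Y], [Y → . F], [Y → . g e C] }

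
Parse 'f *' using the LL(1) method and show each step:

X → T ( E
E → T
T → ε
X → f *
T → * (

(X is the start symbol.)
LL(1) parsing maintains a stack (initially the start symbol over $) and the input. At each step: if the stack top is a terminal, match it against the current input token; if it is a non-terminal N, replace it with the RHS of M[N, lookahead] (the unique production whose predict set contains the lookahead).

Stack is shown with the top on the left.

Stack  Input  Action
--------------------
X $    f * $  output X → f *
f * $  f * $  match 'f'
* $    * $    match '*'
$      $      accept

The string is accepted.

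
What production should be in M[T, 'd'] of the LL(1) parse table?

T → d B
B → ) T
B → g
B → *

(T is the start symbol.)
T → d B

To find M[T, 'd'], we find productions for T where 'd' is in the predict set (PREDICT(N → α) = (FIRST(α) \ {ε}) ∪ (FOLLOW(N) if α ⇒* ε)).

T → d B: PREDICT = { 'd' }
  'd' is in predict set, so this production goes in M[T, 'd']

M[T, 'd'] = T → d B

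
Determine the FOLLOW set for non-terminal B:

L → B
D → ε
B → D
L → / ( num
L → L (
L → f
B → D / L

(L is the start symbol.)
{ $, '(' }

In L → B: B is at the end, add FOLLOW(L)

The FOLLOW sets referred to above (computed the same way, to a fixed point):
  FOLLOW(L) = { $, '(' }

Taking the union: FOLLOW(B) = { $, '(' }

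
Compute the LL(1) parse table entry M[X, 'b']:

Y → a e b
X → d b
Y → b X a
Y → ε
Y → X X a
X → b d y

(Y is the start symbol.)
X → b d y

To find M[X, 'b'], we find productions for X where 'b' is in the predict set (PREDICT(N → α) = (FIRST(α) \ {ε}) ∪ (FOLLOW(N) if α ⇒* ε)).

X → d b: PREDICT = { 'd' }
X → b d y: PREDICT = { 'b' }
  'b' is in predict set, so this production goes in M[X, 'b']

M[X, 'b'] = X → b d y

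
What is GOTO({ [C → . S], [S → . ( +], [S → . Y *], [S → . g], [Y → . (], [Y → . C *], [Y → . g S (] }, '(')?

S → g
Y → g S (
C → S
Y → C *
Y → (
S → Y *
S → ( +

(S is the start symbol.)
{ [S → ( . +], [Y → ( .] }

GOTO(I, '(') = CLOSURE({ [A → αX.β] : [A → α.Xβ] ∈ I, X = '(' })

Items with dot before '(', with the dot advanced:
  [S → . ( +] → [S → ( . +]
  [Y → . (] → [Y → ( .]
Closure adds nothing (no advanced item has the dot before a non-terminal).

GOTO = { [S → ( . +], [Y → ( .] }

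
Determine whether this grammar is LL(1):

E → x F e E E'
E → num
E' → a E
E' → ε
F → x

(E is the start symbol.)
No. Predict set conflict for E': { 'a' }

Relevant sets:
  FOLLOW(E') = { $, 'a' }

For E:
  PREDICT(E → x F e E E') = { 'x' }
  PREDICT(E → num) = { 'num' }
For E':
  PREDICT(E' → a E) = { 'a' }
  PREDICT(E' → ε) = { $, 'a' }
F has a single production, so nothing to check there.

Conflict found: Predict set conflict for E': { 'a' }
The grammar is NOT LL(1).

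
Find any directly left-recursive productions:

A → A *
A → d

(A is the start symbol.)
A → A *: LEFT RECURSIVE (starts with A)
A → d: starts with d

The grammar has direct left recursion on: A.

Answer: Yes, A is left-recursive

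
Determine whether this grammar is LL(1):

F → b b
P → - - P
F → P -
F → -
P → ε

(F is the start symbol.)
A grammar is LL(1) if for each non-terminal N with multiple productions, the predict sets of those productions are pairwise disjoint, where PREDICT(N → α) = (FIRST(α) \ {ε}) ∪ (FOLLOW(N) if α ⇒* ε).

Relevant sets:
  FIRST(P) = { '-', ε }
  FOLLOW(P) = { '-' }

For F:
  PREDICT(F → b b) = { 'b' }
  PREDICT(F → P '-') = { '-' }
  PREDICT(F → '-') = { '-' }
For P:
  PREDICT(P → '-' '-' P) = { '-' }
  PREDICT(P → ε) = { '-' }

Conflict found: Predict set conflict for F: { '-' }
The grammar is NOT LL(1).

Answer: No. Predict set conflict for F: { '-' }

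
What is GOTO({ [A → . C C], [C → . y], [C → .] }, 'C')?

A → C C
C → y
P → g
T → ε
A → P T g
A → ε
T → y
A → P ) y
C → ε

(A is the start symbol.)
{ [A → C . C], [C → . y], [C → .] }

GOTO(I, 'C') = CLOSURE({ [A → αX.β] : [A → α.Xβ] ∈ I, X = 'C' })

Items with dot before 'C', with the dot advanced:
  [A → . C C] → [A → C . C]
Closure of the advanced items:
  [A → C . C] has the dot before C: add [C → . y], [C → .]

GOTO = { [A → C . C], [C → . y], [C → .] }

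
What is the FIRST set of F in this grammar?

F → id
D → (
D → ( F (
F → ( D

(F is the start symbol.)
{ '(', 'id' }

To compute FIRST(F), examine every production with F on the left-hand side, reading each right-hand side left to right until a non-nullable symbol is reached.

From F → id:
  - id is a terminal: add 'id' and stop
From F → ( D:
  - '(' is a terminal: add '(' and stop

Collecting: FIRST(F) = { '(', 'id' }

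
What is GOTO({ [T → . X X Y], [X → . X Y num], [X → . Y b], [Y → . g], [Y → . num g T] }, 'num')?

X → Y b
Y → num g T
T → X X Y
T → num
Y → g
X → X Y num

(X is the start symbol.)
{ [Y → num . g T] }

GOTO(I, 'num') = CLOSURE({ [A → αX.β] : [A → α.Xβ] ∈ I, X = 'num' })

Items with dot before 'num', with the dot advanced:
  [Y → . num g T] → [Y → num . g T]
Closure adds nothing (no advanced item has the dot before a non-terminal).

GOTO = { [Y → num . g T] }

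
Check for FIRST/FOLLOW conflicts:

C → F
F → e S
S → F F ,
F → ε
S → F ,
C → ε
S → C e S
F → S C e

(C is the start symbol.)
Yes. C → F with FOLLOW(C) on { 'e' }; F → e S with FOLLOW(F) on { 'e' }; F → S C e with FOLLOW(F) on { ',', 'e' }

A FIRST/FOLLOW conflict occurs when a non-terminal N has a nullable alternative N → β (β ⇒* ε) and another alternative N → α with FIRST(α) ∩ FOLLOW(N) ≠ ∅: on such a lookahead the parser cannot decide between expanding α and letting N vanish via β.

Nullable non-terminals: C, F.
FIRST sets used below: FIRST(F) = { ',', 'e', ε }, FIRST(S) = { ',', 'e' }

C: nullable alternative(s) C → F, C → ε; FOLLOW(C) = { $, 'e' }
  C → F: FIRST \ {ε} = { ',', 'e' } — overlaps FOLLOW(C) on { 'e' }: CONFLICT
  C → ε: FIRST \ {ε} = { } — disjoint from FOLLOW(C)

F: nullable alternative(s) F → ε; FOLLOW(F) = { $, ',', 'e' }
  F → e S: FIRST \ {ε} = { 'e' } — overlaps FOLLOW(F) on { 'e' }: CONFLICT
  F → ε: FIRST \ {ε} = { } — this is the only nullable alternative, skip
  F → S C e: FIRST \ {ε} = { ',', 'e' } — overlaps FOLLOW(F) on { ',', 'e' }: CONFLICT

S has no nullable alternative, so no FIRST/FOLLOW check is needed there.

So the grammar has 3 FIRST/FOLLOW conflicts (marked CONFLICT above).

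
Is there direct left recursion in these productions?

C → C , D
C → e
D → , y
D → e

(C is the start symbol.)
Yes, C is left-recursive

C → C , D: LEFT RECURSIVE (starts with C)
C → e: starts with e
D → , y: starts with ','
D → e: starts with e

The grammar has direct left recursion on: C.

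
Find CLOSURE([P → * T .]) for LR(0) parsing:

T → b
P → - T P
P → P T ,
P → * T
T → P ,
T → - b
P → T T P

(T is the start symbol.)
To compute CLOSURE, for each item [A → α.Bβ] where B is a non-terminal, add [B → .γ] for all productions B → γ; repeat for the newly added items until nothing changes.

Start with: [P → * T .]
The dot is at the end, so nothing is added.

CLOSURE = { [P → * T .] }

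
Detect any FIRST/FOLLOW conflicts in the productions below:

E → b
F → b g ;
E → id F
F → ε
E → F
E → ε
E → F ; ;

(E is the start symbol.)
Nullable non-terminals: E, F.
FIRST sets used below: FIRST(F) = { 'b', ε }

E: nullable alternative(s) E → F, E → ε; FOLLOW(E) = { $ }
  E → b: FIRST \ {ε} = { 'b' } — disjoint from FOLLOW(E)
  E → id F: FIRST \ {ε} = { 'id' } — disjoint from FOLLOW(E)
  E → F: FIRST \ {ε} = { 'b' } — disjoint from FOLLOW(E)
  E → ε: FIRST \ {ε} = { } — disjoint from FOLLOW(E)
  E → F ; ;: FIRST \ {ε} = { ';', 'b' } — disjoint from FOLLOW(E)

F: nullable alternative(s) F → ε; FOLLOW(F) = { $, ';' }
  F → b g ;: FIRST \ {ε} = { 'b' } — disjoint from FOLLOW(F)
  F → ε: FIRST \ {ε} = { } — this is the only nullable alternative, skip

No FIRST/FOLLOW conflicts found.

Answer: No FIRST/FOLLOW conflicts.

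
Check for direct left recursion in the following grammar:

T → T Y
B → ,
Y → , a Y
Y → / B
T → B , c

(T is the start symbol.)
T → T Y: LEFT RECURSIVE (starts with T)
B → ,: starts with ','
Y → , a Y: starts with ','
Y → / B: starts with '/'
T → B , c: starts with B

The grammar has direct left recursion on: T.

Answer: Yes, T is left-recursive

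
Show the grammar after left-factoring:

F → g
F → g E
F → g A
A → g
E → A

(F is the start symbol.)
F → g F'
F' → ε
F' → E
F' → A
A → g
E → A

Left-factoring transforms A → αβ₁ | αβ₂ into A → αA' and A' → β₁ | β₂
(α is the longest common prefix among the alternatives). Repeat until
no nonterminal has two alternatives with a common prefix.

Round 1: F has alternatives sharing prefix 'g'. Introduce F': F → g F'
  Add: F' → ε
  Add: F' → E
  Add: F' → A

No remaining common prefixes — done.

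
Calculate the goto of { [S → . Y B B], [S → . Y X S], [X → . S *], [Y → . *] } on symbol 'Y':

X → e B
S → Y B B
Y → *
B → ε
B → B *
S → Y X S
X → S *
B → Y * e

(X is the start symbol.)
GOTO(I, 'Y') = CLOSURE({ [A → αX.β] : [A → α.Xβ] ∈ I, X = 'Y' })

Items with dot before 'Y', with the dot advanced:
  [S → . Y B B] → [S → Y . B B]
  [S → . Y X S] → [S → Y . X S]
Closure of the advanced items:
  [S → Y . B B] has the dot before B: add [B → .], [B → . B *], [B → . Y * e]
  [S → Y . X S] has the dot before X: add [X → . e B], [X → . S *]
  [B → . Y * e] has the dot before Y: add [Y → . *]
  [X → . S *] has the dot before S: add [S → . Y B B], [S → . Y X S]

GOTO = { [B → . B *], [B → . Y * e], [B → .], [S → . Y B B], [S → . Y X S], [S → Y . B B], [S → Y . X S], [X → . S *], [X → . e B], [Y → . *] }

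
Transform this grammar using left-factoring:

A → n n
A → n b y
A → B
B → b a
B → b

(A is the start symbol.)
A → n A'
A' → n
A' → b y
A → B
B → b B'
B' → a
B' → ε

Left-factoring transforms A → αβ₁ | αβ₂ into A → αA' and A' → β₁ | β₂
(α is the longest common prefix among the alternatives). Repeat until
no nonterminal has two alternatives with a common prefix.

Round 1: A has alternatives sharing prefix 'n'. Introduce A': A → n A'
  Add: A' → n
  Add: A' → b y

Round 2: B has alternatives sharing prefix 'b'. Introduce B': B → b B'
  Add: B' → a
  Add: B' → ε

No remaining common prefixes — done.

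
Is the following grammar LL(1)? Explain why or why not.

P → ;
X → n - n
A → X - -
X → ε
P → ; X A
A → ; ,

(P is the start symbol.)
No. Predict set conflict for P: { ';' }

A grammar is LL(1) if for each non-terminal N with multiple productions, the predict sets of those productions are pairwise disjoint, where PREDICT(N → α) = (FIRST(α) \ {ε}) ∪ (FOLLOW(N) if α ⇒* ε).

Relevant sets:
  FIRST(X) = { 'n', ε }
  FOLLOW(X) = { '-', ';', 'n' }

For P:
  PREDICT(P → ';') = { ';' }
  PREDICT(P → ';' X A) = { ';' }
For X:
  PREDICT(X → n '-' n) = { 'n' }
  PREDICT(X → ε) = { '-', ';', 'n' }
For A:
  PREDICT(A → X '-' '-') = { '-', 'n' }
  PREDICT(A → ';' ',') = { ';' }

Conflict found: Predict set conflict for P: { ';' }
The grammar is NOT LL(1).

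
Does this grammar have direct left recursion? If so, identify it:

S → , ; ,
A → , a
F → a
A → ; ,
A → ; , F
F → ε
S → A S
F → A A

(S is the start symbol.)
No direct left recursion

S → , ; ,: starts with ','
A → , a: starts with ','
F → a: starts with a
A → ; ,: starts with ';'
A → ; , F: starts with ';'
F → ε: starts with ε
S → A S: starts with A
F → A A: starts with A

No direct left recursion found.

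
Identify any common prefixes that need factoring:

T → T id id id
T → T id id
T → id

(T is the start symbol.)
Yes, T has productions with common prefix 'T id id'

Left-factoring is needed when two productions for the same non-terminal
share a common prefix on the right-hand side.

Productions for T:
  T → T id id id
  T → T id id
  T → id

Found common prefix 'T id id' in productions for T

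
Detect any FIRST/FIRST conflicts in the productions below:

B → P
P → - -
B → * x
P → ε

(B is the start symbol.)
No FIRST/FIRST conflicts.

A FIRST/FIRST conflict occurs when two productions N → α and N → β for the same non-terminal have FIRST(α) ∩ FIRST(β) ≠ ∅ (with ε ∈ FIRST of a nullable right-hand side, so two nullable alternatives also conflict).

FIRST sets of the non-terminals at (or reachable through a nullable prefix from) the front of some alternative:
  FIRST(P) = { '-', ε }

Productions for B:
  B → P: FIRST = { '-', ε }
  B → * x: FIRST = { '*' }
Productions for P:
  P → - -: FIRST = { '-' }
  P → ε: FIRST = { ε }

All alternatives of each non-terminal have pairwise disjoint FIRST sets.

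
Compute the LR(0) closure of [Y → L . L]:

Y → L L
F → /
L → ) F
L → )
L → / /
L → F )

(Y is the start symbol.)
{ [F → . /], [L → . ) F], [L → . )], [L → . / /], [L → . F )], [Y → L . L] }

Start with: [Y → L . L]
  [Y → L . L] has the dot before L: add [L → . ) F], [L → . )], [L → . / /], [L → . F )]
  [L → . F )] has the dot before F: add [F → . /]
No further items can be added.

CLOSURE = { [F → . /], [L → . ) F], [L → . )], [L → . / /], [L → . F )], [Y → L . L] }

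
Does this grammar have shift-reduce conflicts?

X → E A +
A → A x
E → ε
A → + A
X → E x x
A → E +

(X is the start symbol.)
Augment with X' → X and build the canonical LR(0) collection (I0 = CLOSURE({[X' → . X]}), then GOTO on every symbol after a dot until no new states appear). It has 12 states:
  I0: { [E → .], [X → . E A +], [X → . E x x], [X' → . X] }  — reduce
  I1: { [A → . + A], [A → . A x], [A → . E +], [E → .], [X → E . A +], [X → E . x x] }  — shift, reduce
  I2: { [X' → X .] }  — accept
  I3: { [A → + . A], [A → . + A], [A → . A x], [A → . E +], [E → .] }  — shift, reduce
  I4: { [A → A . x], [X → E A . +] }  — shift
  I5: { [A → E . +] }  — shift
  I6: { [X → E x . x] }  — shift
  I7: { [X → E x x .] }  — reduce
  I8: { [A → E + .] }  — reduce
  I9: { [X → E A + .] }  — reduce
  I10: { [A → A x .] }  — reduce
  I11: { [A → + A .], [A → A . x] }  — shift, reduce

I1 contains reduce item [E → .] and shift items [A → . + A], [X → E . x x] — shift-reduce conflict.
I3 contains reduce item [E → .] and shift item [A → . + A] — shift-reduce conflict.
I11 contains reduce item [A → + A .] and shift item [A → A . x] — shift-reduce conflict.

Answer: Yes — I1: [E → .] vs [A → . + A]; I3: [E → .] vs [A → . + A]; I11: [A → + A .] vs [A → A . x]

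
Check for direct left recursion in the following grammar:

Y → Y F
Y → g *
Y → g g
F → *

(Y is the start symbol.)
Yes, Y is left-recursive

Y → Y F: LEFT RECURSIVE (starts with Y)
Y → g *: starts with g
Y → g g: starts with g
F → *: starts with '*'

The grammar has direct left recursion on: Y.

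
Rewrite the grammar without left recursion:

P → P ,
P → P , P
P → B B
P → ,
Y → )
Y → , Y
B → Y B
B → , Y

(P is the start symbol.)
P → B B P'
P → , P'
P' → , P'
P' → , P P'
P' → ε
Y → )
Y → , Y
B → Y B
B → , Y

P is directly left-recursive. The standard transformation for
  A → A α₁ | ... | A α_m | β₁ | ... | β_n
is
  A  → β₁ A' | ... | β_n A'
  A' → α₁ A' | ... | α_m A' | ε

P → B B becomes P → B B P'
P → , becomes P → , P'
P → P , becomes P' → , P'
P → P , P becomes P' → , P P'
Add P' → ε

Productions for other non-terminals are unchanged:
  Y → )
  Y → , Y
  B → Y B
  B → , Y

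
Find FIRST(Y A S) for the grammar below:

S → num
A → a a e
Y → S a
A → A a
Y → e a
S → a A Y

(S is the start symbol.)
{ 'a', 'e', 'num' }

FIRST sets of the non-terminals involved (from the grammar, by fixed-point iteration):
  FIRST(Y) = { 'a', 'e', 'num' }

To compute FIRST(Y A S), process the symbols left to right:
Symbol Y is a non-terminal. Add FIRST(Y) \ {ε} = { 'a', 'e', 'num' }
Y is not nullable (ε ∉ FIRST(Y)), so stop here.
FIRST(Y A S) = { 'a', 'e', 'num' }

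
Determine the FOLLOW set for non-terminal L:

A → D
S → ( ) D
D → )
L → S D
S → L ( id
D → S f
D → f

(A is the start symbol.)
{ '(' }

In S → L ( id: L is followed by '(' id, add FIRST('(' id) \ {ε} = { '(' }

Taking the union: FOLLOW(L) = { '(' }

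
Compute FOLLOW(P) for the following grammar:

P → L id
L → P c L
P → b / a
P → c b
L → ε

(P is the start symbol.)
{ $, 'c' }

To compute FOLLOW(P), find every occurrence of P on a right-hand side N → α P β: add FIRST(β) \ {ε}, and if β is empty or nullable also add FOLLOW(N). Iterate to a fixed point.

P is the start symbol, so $ ∈ FOLLOW(P).
In L → P c L: P is followed by c L, add FIRST(c L) \ {ε} = { 'c' }

Taking the union: FOLLOW(P) = { $, 'c' }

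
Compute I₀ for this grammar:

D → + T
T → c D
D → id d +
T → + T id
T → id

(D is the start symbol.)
{ [D → . + T], [D → . id d +], [D' → . D] }

First, augment the grammar with D' → D
I₀ = CLOSURE({ [D' → . D] }):
  [D' → . D] has the dot before D: add [D → . + T], [D → . id d +]
No further items can be added.

I₀ = { [D → . + T], [D → . id d +], [D' → . D] }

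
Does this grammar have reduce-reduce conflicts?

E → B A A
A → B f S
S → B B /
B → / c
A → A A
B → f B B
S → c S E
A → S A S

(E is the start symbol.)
Augment with E' → E and build the canonical LR(0) collection (I0 = CLOSURE({[E' → . E]}), then GOTO on every symbol after a dot until no new states appear). It has 25 states:
  I0: { [B → . / c], [B → . f B B], [E → . B A A], [E' → . E] }  — shift
  I1: { [B → / . c] }  — shift
  I2: { [A → . A A], [A → . B f S], [A → . S A S], [B → . / c], [B → . f B B], [E → B . A A], [S → . B B /], [S → . c S E] }  — shift
  I3: { [E' → E .] }  — accept
  I4: { [B → . / c], [B → . f B B], [B → f . B B] }  — shift
  I5: { [B → . / c], [B → . f B B], [B → f B . B] }  — shift
  I6: { [B → f B B .] }  — reduce
  I7: { [A → . A A], [A → . B f S], [A → . S A S], [A → A . A], [B → . / c], [B → . f B B], [E → B A . A], [S → . B B /], [S → . c S E] }  — shift
  I8: { [A → B . f S], [B → . / c], [B → . f B B], [S → B . B /] }  — shift
  I9: { [A → . A A], [A → . B f S], [A → . S A S], [A → S . A S], [B → . / c], [B → . f B B], [S → . B B /], [S → . c S E] }  — shift
  I10: { [B → . / c], [B → . f B B], [S → . B B /], [S → . c S E], [S → c . S E] }  — shift
  I11: { [B → . / c], [B → . f B B], [S → B . B /] }  — shift
  I12: { [B → . / c], [B → . f B B], [E → . B A A], [S → c S . E] }  — shift
  I13: { [S → c S E .] }  — reduce
  I14: { [S → B B . /] }  — shift
  I15: { [S → B B / .] }  — reduce
  I16: { [A → . A A], [A → . B f S], [A → . S A S], [A → A . A], [A → S A . S], [B → . / c], [B → . f B B], [S → . B B /], [S → . c S E] }  — shift
  I17: { [A → . A A], [A → . B f S], [A → . S A S], [A → A . A], [A → A A .], [B → . / c], [B → . f B B], [S → . B B /], [S → . c S E] }  — shift, reduce
  I18: { [A → . A A], [A → . B f S], [A → . S A S], [A → S . A S], [A → S A S .], [B → . / c], [B → . f B B], [S → . B B /], [S → . c S E] }  — shift, reduce
  I19: { [A → B f . S], [B → . / c], [B → . f B B], [B → f . B B], [S → . B B /], [S → . c S E] }  — shift
  I20: { [B → . / c], [B → . f B B], [B → f B . B], [S → B . B /] }  — shift
  I21: { [A → B f S .] }  — reduce
  I22: { [B → f B B .], [S → B B . /] }  — shift, reduce
  I23: { [A → . A A], [A → . B f S], [A → . S A S], [A → A . A], [A → A A .], [B → . / c], [B → . f B B], [E → B A A .], [S → . B B /], [S → . c S E] }  — shift, 2 reduces
  I24: { [B → / c .] }  — reduce

I23 contains complete items [A → A A .], [E → B A A .] — reduce-reduce conflict.

Answer: Yes — I23: [A → A A .] vs [E → B A A .]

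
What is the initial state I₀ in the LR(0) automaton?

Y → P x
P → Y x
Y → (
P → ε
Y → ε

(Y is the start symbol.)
{ [P → . Y x], [P → .], [Y → . (], [Y → . P x], [Y → .], [Y' → . Y] }

First, augment the grammar with Y' → Y
I₀ = CLOSURE({ [Y' → . Y] }):
  [Y' → . Y] has the dot before Y: add [Y → . P x], [Y → . (], [Y → .]
  [Y → . P x] has the dot before P: add [P → . Y x], [P → .]
No further items can be added.

I₀ = { [P → . Y x], [P → .], [Y → . (], [Y → . P x], [Y → .], [Y' → . Y] }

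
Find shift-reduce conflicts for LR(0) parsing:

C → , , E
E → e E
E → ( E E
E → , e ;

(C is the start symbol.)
A shift-reduce conflict occurs when an LR(0) state has both:
  - a complete (reduce) item [A → α .] (dot at the end), and
  - a shift item [B → β . c γ] (dot before a terminal).

Augment with C' → C and build the canonical LR(0) collection (I0 = CLOSURE({[C' → . C]}), then GOTO on every symbol after a dot until no new states appear). It has 13 states:
  I0: { [C → . , , E], [C' → . C] }  — shift
  I1: { [C → , . , E] }  — shift
  I2: { [C' → C .] }  — accept
  I3: { [C → , , . E], [E → . ( E E], [E → . , e ;], [E → . e E] }  — shift
  I4: { [E → ( . E E], [E → . ( E E], [E → . , e ;], [E → . e E] }  — shift
  I5: { [E → , . e ;] }  — shift
  I6: { [C → , , E .] }  — reduce
  I7: { [E → . ( E E], [E → . , e ;], [E → . e E], [E → e . E] }  — shift
  I8: { [E → e E .] }  — reduce
  I9: { [E → , e . ;] }  — shift
  I10: { [E → , e ; .] }  — reduce
  I11: { [E → ( E . E], [E → . ( E E], [E → . , e ;], [E → . e E] }  — shift
  I12: { [E → ( E E .] }  — reduce

No state contains both a complete item and a shift item.

Answer: No shift-reduce conflicts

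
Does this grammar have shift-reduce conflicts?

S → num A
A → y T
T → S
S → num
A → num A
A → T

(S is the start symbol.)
Yes — I2: [S → num .] vs [A → . num A]; I6: [S → num .] vs [A → . num A]

A shift-reduce conflict occurs when an LR(0) state has both:
  - a complete (reduce) item [A → α .] (dot at the end), and
  - a shift item [B → β . c γ] (dot before a terminal).

Augment with S' → S and build the canonical LR(0) collection (I0 = CLOSURE({[S' → . S]}), then GOTO on every symbol after a dot until no new states appear). It has 10 states:
  I0: { [S → . num A], [S → . num], [S' → . S] }  — shift
  I1: { [S' → S .] }  — accept
  I2: { [A → . T], [A → . num A], [A → . y T], [S → . num A], [S → . num], [S → num . A], [S → num .], [T → . S] }  — shift, reduce
  I3: { [S → num A .] }  — reduce
  I4: { [T → S .] }  — reduce
  I5: { [A → T .] }  — reduce
  I6: { [A → . T], [A → . num A], [A → . y T], [A → num . A], [S → . num A], [S → . num], [S → num . A], [S → num .], [T → . S] }  — shift, reduce
  I7: { [A → y . T], [S → . num A], [S → . num], [T → . S] }  — shift
  I8: { [A → y T .] }  — reduce
  I9: { [A → num A .], [S → num A .] }  — 2 reduces

I2 contains reduce item [S → num .] and shift items [A → . num A], [A → . y T], [S → . num], [S → . num A] — shift-reduce conflict.
I6 contains reduce item [S → num .] and shift items [A → . num A], [A → . y T], [S → . num], [S → . num A] — shift-reduce conflict.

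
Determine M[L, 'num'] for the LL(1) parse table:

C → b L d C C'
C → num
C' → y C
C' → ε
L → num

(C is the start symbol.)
To find M[L, 'num'], we find productions for L where 'num' is in the predict set (PREDICT(N → α) = (FIRST(α) \ {ε}) ∪ (FOLLOW(N) if α ⇒* ε)).

L → num: PREDICT = { 'num' }
  'num' is in predict set, so this production goes in M[L, 'num']

M[L, 'num'] = L → num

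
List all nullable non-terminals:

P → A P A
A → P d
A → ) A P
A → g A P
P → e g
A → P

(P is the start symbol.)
There are no ε-productions, so no non-terminal can derive ε.
No non-terminals are nullable.

Answer: None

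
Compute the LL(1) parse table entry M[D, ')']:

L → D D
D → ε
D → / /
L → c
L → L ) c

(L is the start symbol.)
To find M[D, ')'], we find productions for D where ')' is in the predict set (PREDICT(N → α) = (FIRST(α) \ {ε}) ∪ (FOLLOW(N) if α ⇒* ε)).

Relevant sets:
  FOLLOW(D) = { $, ')', '/' }

D → ε: PREDICT = { $, ')', '/' }
  ')' is in predict set, so this production goes in M[D, ')']
D → / /: PREDICT = { '/' }

M[D, ')'] = D → ε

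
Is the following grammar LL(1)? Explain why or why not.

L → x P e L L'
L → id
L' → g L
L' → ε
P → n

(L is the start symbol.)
A grammar is LL(1) if for each non-terminal N with multiple productions, the predict sets of those productions are pairwise disjoint, where PREDICT(N → α) = (FIRST(α) \ {ε}) ∪ (FOLLOW(N) if α ⇒* ε).

Relevant sets:
  FOLLOW(L') = { $, 'g' }

For L:
  PREDICT(L → x P e L L') = { 'x' }
  PREDICT(L → id) = { 'id' }
For L':
  PREDICT(L' → g L) = { 'g' }
  PREDICT(L' → ε) = { $, 'g' }
P has a single production, so nothing to check there.

Conflict found: Predict set conflict for L': { 'g' }
The grammar is NOT LL(1).

Answer: No. Predict set conflict for L': { 'g' }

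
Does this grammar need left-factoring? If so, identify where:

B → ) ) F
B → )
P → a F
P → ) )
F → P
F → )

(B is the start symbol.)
Left-factoring is needed when two productions for the same non-terminal
share a common prefix on the right-hand side.

Productions for B:
  B → ) ) F
  B → )
Productions for P:
  P → a F
  P → ) )
Productions for F:
  F → P
  F → )

Found common prefix ')' in productions for B

Answer: Yes, B has productions with common prefix ')'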